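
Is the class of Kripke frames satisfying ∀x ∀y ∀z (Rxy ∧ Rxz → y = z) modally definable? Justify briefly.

This is a Sahlqvist condition; the CD axiom ◇r → □r defines it.
Suppose ◇r→□r is valid. Take Rxy, Rxz and set V(r)={y}. Then ◇r at x, so □r at x, so r at z, i.e. z=y.

Yes — defined by ◇r → □r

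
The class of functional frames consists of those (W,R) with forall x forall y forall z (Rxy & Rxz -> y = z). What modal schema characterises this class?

◇q → □q

This is partial functionality; the standard corresponding axiom is CD: ◇q → □q.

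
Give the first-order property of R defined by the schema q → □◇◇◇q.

This is a Sahlqvist (Geach-type) schema ◇^0□^0q → □^1◇^3q.
Minimal-valuation argument: fix x; take any y with xR^0y and any z with xR^1z. Set V(q) to the set of worlds R-reachable from y in exactly 0 steps. Then □^0q holds at y, so the antecedent holds at x; validity forces ◇^3q at z, giving a w with zR^3w and yR^0w.
First-order correspondent: ∀x ∀z (xRz → ∃w (x = w ∧ zR³w)).

∀x ∀z (xRz → ∃w (x = w ∧ zR³w))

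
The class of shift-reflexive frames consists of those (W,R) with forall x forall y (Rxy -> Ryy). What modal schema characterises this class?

□(□r → r)

This is shift-reflexivity; the standard corresponding axiom is T□: □(□r → r).
Suppose □(□r→r) is valid. Take Rxy and set V(r)={w : Ryw}. Then at y, □r holds; since □(□r→r) at x, □r→r at y, so r at y, i.e. Ryy.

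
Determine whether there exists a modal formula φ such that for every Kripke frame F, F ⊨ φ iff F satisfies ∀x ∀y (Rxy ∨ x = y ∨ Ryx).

If a class were modally definable it would be closed under disjoint unions (Goldblatt–Thomason).
Take 3 disjoint single-world reflexive frames: each is trivially connected, but their disjoint union has 3 worlds with no edge between distinct components, so it is not connected.
So no modal formula (or set of formulas) defines exactly the connected frames.

No — not modally definable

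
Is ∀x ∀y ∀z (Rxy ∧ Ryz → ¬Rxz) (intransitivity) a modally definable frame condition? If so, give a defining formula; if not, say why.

No — not modally definable

Any modally definable frame class is closed under surjective bounded morphisms.
The 7-cycle (worlds a,b,c,d,e,f,g with a→b→c→d→e→f→g→a) is intransitive. Mapping every world to a single reflexive point • is a surjective bounded morphism; the reflexive point is not intransitive (R••∧R•• but R••).
So no modal formula (or set of formulas) defines exactly the intransitive frames.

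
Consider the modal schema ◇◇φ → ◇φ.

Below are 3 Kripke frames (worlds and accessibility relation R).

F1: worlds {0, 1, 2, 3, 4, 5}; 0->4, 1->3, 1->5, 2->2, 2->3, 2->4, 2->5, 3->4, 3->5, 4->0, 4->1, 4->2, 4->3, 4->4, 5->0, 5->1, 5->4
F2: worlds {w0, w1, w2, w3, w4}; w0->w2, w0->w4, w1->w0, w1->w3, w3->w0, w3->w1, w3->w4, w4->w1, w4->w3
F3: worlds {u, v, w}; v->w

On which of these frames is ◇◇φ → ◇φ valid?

Frame correspondent (Sahlqvist): ∀x ∀y ∀z (Rxy ∧ Ryz → Rxz) — i.e. transitivity.
F1: fails — R34 and R40 but not R30.
F2: fails — Rw1w0 and Rw0w4 but not Rw1w4.
F3: ✓.

F3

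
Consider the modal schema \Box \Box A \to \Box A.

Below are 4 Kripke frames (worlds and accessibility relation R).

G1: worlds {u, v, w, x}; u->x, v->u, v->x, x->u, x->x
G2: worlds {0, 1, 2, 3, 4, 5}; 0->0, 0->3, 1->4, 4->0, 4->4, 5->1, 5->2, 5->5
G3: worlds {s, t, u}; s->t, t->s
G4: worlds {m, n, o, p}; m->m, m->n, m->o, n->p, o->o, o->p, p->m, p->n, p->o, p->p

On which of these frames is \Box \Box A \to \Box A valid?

G1, G2, G4

The schema corresponds to density: \forall x \forall y (Rxy \to \exists z (Rxz \wedge Rzy)).
G1: ✓.
G2: ✓.
G3: fails — Rts but no z with Rtz and Rzs.
G4: ✓.
Valid on: G1, G2, G4.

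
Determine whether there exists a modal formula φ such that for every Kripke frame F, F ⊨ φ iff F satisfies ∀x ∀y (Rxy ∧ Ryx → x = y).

Not modally definable

Any modally definable frame class is closed under surjective bounded morphisms.
The 6-cycle (worlds w0,w1,w2,w3,w4,w5 with w0→w1→w2→w3→w4→w5→w0) is antisymmetric. Sending even-indexed worlds to • and odd-indexed worlds to ∘ is a surjective bounded morphism onto the two-world frame with •↔∘, which is not antisymmetric.
So no modal formula (or set of formulas) defines exactly the antisymmetric frames.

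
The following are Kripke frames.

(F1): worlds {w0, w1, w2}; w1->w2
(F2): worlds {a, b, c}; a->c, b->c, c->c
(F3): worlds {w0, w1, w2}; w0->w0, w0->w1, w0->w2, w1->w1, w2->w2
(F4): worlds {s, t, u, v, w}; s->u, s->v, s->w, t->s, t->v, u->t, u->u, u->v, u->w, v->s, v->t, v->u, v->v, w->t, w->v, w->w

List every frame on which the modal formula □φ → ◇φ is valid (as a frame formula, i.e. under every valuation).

This is the axiom for seriality; its first-order frame correspondent is ∀x ∃y Rxy.
(F1): fails — world w0 has no successor.
(F2): condition met.
(F3): condition met.
(F4): condition met.
Valid on: (F2), (F3), (F4).

(F2), (F3), (F4)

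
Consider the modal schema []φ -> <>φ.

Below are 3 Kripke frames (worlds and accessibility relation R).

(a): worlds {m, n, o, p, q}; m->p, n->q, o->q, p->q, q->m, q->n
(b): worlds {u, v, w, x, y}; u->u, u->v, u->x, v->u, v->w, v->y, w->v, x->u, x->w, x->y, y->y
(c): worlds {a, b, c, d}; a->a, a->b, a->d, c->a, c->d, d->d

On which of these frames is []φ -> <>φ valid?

(a), (b)

This is the axiom for seriality; its first-order frame correspondent is forall x exists y Rxy.
(a): ✓.
(b): ✓.
(c): fails — world b has no successor.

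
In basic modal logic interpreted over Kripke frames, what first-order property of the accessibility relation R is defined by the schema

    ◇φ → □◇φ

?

This is the 5 axiom.
It corresponds to the Euclidean property: ∀x ∀y ∀z (Rxy ∧ Rxz → Ryz).

the Euclidean property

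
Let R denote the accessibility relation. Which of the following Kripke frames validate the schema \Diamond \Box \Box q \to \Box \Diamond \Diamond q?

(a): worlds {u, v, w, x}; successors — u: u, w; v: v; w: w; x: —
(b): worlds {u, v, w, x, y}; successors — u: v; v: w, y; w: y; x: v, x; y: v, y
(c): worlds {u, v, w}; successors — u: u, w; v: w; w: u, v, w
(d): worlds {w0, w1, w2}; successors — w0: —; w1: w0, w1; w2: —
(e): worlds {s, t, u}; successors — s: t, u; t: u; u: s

(a), (b), (c)

This is the axiom for a generalized confluence (Geach) condition; its first-order frame correspondent is \forall x \forall y \forall z ((xRy \wedge xRz) \to \exists w (y R^2 w \wedge z R^2 w)).
(a): condition met.
(b): condition met.
(c): condition met.
(d): fails — w1Rw0, w1Rw0 but no w with w0R²w and w0R²w.
(e): fails — sRt, sRu but no w with tR²w and uR²w.
Valid on: (a), (b), (c).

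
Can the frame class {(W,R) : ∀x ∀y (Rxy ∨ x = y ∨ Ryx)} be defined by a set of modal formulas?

No — not modally definable

Any modally definable frame class is closed under disjoint unions.
Take 4 disjoint single-world reflexive frames: each is trivially connected, but their disjoint union has 4 worlds with no edge between distinct components, so it is not connected.
Hence connectedness of R is not modally definable.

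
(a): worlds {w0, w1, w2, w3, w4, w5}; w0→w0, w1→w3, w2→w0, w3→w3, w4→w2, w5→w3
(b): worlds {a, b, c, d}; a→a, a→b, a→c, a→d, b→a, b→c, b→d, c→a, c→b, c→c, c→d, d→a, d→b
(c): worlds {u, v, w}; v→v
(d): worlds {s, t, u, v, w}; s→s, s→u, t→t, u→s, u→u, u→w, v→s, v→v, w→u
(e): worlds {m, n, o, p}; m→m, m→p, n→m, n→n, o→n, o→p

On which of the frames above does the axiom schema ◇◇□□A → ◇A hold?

Frame correspondent (Sahlqvist): ∀x ∀y (xR²y → ∃w (yR²w ∧ xRw)) — i.e. a generalized confluence (Geach) condition.
(a): fails — w4R²w0 but no w with w0R²w and w4Rw.
(b): ✓.
(c): ✓.
(d): ✓.
(e): fails — mR²p but no w with pR²w and mRw.
Valid on: (b), (c), (d).

(b), (c), (d)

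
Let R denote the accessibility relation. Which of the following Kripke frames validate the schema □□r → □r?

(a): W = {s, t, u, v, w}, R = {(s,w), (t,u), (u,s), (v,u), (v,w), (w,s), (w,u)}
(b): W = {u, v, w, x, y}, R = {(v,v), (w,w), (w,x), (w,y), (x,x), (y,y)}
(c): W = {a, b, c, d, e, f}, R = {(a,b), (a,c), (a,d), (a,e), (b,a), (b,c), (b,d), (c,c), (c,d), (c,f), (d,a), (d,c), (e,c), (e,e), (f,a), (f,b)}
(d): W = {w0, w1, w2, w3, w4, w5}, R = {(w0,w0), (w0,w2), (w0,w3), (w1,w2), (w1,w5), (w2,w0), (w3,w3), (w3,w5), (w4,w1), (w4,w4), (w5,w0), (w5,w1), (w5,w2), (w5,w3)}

The schema corresponds to density: ∀x ∀y (Rxy → ∃z (Rxz ∧ Rzy)).
(a): fails — Rwu but no z with Rwz and Rzu.
(b): satisfies the condition.
(c): fails — Rab but no z with Raz and Rzb.
(d): fails — Rw1w5 but no z with Rw1z and Rzw5.

(b)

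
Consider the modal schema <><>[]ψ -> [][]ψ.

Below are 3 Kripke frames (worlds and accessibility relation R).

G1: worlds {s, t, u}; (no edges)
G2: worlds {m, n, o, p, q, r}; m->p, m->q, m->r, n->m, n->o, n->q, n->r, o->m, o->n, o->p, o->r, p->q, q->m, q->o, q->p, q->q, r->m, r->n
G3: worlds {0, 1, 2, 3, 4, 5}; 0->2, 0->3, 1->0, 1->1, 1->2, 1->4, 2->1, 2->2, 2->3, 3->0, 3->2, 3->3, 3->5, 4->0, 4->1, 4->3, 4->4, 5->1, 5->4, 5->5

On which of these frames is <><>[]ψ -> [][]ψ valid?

G1

The schema corresponds to a generalized confluence (Geach) condition: forall x forall y forall z ((x R^2 y & x R^2 z) -> exists w (yRw & z = w)).
G1: holds.
G2: fails — mR²m, mR²m but no w with mRw and m=w.
G3: fails — 0R²0, 0R²0 but no w with 0Rw and 0=w.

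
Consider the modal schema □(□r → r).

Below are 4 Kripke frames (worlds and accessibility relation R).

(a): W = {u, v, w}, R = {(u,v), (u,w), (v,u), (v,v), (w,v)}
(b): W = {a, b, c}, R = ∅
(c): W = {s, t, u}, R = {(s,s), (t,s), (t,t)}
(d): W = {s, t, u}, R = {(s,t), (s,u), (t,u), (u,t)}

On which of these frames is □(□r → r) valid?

(b), (c)

This is the axiom for shift-reflexivity; its first-order frame correspondent is ∀x ∀y (Rxy → Ryy).
(a): fails — Ruw but not Rww.
(b): satisfies the condition.
(c): satisfies the condition.
(d): fails — Rsu but not Ruu.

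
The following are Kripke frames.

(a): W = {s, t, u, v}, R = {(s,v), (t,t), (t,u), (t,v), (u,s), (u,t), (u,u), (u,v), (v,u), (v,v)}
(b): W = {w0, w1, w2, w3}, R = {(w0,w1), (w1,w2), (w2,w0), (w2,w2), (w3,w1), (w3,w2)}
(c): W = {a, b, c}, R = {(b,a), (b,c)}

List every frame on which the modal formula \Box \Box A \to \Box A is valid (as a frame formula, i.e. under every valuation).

(a)

The schema corresponds to density: \forall x \forall y (Rxy \to \exists z (Rxz \wedge Rzy)).
(a): ✓.
(b): fails — Rw3w1 but no z with Rw3z and Rzw1.
(c): fails — Rba but no z with Rbz and Rza.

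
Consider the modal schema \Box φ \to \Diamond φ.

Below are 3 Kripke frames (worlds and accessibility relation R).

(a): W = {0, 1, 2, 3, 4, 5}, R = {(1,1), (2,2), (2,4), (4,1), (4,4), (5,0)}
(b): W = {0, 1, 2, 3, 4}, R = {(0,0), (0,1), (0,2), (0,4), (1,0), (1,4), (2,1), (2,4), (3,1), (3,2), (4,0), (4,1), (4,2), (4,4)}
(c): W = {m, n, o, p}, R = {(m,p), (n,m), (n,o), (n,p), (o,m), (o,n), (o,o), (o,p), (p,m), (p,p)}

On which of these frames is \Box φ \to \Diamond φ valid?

The schema corresponds to seriality: \forall x \exists y Rxy.
(a): fails — world 0 has no successor.
(b): condition met.
(c): condition met.

(b), (c)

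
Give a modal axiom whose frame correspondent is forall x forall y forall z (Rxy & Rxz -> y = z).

A defining formula is ◇q → □q (the CD axiom).
Suppose ◇q→□q is valid. Take Rxy, Rxz and set V(q)={y}. Then ◇q at x, so □q at x, so q at z, i.e. z=y.

◇q → □q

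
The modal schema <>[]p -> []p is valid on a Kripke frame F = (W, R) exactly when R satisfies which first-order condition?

This is a form of the 5 axiom.
It corresponds to the Euclidean property: forall x forall y forall z (Rxy & Rxz -> Ryz).

the Euclidean property: forall x forall y forall z (Rxy & Rxz -> Ryz)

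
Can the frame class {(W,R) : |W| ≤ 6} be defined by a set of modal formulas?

Any modally definable frame class is closed under disjoint unions.
Any modal formula valid on each of 7 disjoint one-world frames is valid on their disjoint union (validity is preserved under disjoint unions). Each one-world frame has |W|=1≤6, but the union has |W|=7.
So the class is not modally definable.

No — not modally definable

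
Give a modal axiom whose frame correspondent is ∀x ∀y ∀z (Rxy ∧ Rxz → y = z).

This is partial functionality; the standard corresponding axiom is CD: ◇s → □s.
Suppose ◇s→□s is valid. Take Rxy, Rxz and set V(s)={y}. Then ◇s at x, so □s at x, so s at z, i.e. z=y.

◇s → □s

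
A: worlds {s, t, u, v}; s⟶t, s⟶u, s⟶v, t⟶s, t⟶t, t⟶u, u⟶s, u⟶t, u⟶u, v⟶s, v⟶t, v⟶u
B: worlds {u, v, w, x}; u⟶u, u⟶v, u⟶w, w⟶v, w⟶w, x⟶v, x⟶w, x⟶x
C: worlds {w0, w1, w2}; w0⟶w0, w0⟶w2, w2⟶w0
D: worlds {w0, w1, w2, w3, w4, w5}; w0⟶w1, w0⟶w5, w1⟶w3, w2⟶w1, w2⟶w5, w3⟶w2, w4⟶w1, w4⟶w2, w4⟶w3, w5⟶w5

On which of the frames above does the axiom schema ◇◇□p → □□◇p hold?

This is the axiom for a generalized confluence (Geach) condition; its first-order frame correspondent is ∀x ∀y ∀z ((xR²y ∧ xR²z) → ∃w (yRw ∧ zRw)).
A: ✓.
B: fails — uR²u, uR²v but no t with uRt and vRt.
C: ✓.
D: fails — w0R²w3, w0R²w5 but no w with w3Rw and w5Rw.
Valid on: A, C.

A, C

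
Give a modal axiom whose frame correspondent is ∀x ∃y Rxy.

A defining formula is □p → ◇p (the D axiom).
Suppose □p→◇p is valid. At any x set V(p)=W. Then □p at x, so ◇p at x, so x has a successor.

□p → ◇p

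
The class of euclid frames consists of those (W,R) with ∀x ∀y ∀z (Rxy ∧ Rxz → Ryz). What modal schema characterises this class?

A defining formula is ◇q → □◇q (the 5 axiom).

◇q → □◇q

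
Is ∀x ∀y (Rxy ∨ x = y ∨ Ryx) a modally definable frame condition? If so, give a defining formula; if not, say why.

Any modally definable frame class is closed under disjoint unions.
Take 2 disjoint single-world reflexive frames: each is trivially connected, but their disjoint union has 2 worlds with no edge between distinct components, so it is not connected.
So the class is not modally definable.

No — not modally definable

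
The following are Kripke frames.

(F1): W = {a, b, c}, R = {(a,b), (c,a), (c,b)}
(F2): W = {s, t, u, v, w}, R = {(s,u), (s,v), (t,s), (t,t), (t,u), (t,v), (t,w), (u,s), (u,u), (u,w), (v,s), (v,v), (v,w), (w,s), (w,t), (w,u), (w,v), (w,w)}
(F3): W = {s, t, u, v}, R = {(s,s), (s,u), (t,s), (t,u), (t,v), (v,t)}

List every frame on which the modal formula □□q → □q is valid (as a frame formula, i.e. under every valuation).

(F2)

Frame correspondent (Sahlqvist): ∀x ∀y (Rxy → ∃z (Rxz ∧ Rzy)) — i.e. density.
(F1): fails — Rca but no z with Rcz and Rza.
(F2): satisfies the condition.
(F3): fails — Rtv but no z with Rtz and Rzv.
Valid on: (F2).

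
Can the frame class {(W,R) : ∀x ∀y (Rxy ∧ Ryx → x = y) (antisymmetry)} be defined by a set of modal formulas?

Modal frame validity is preserved under surjective bounded morphisms.
The 6-cycle (worlds 0,1,2,3,4,5 with 0→1→2→3→4→5→0) is antisymmetric. Sending even-indexed worlds to • and odd-indexed worlds to ∘ is a surjective bounded morphism onto the two-world frame with •↔∘, which is not antisymmetric.
Hence antisymmetry is not modally definable.

No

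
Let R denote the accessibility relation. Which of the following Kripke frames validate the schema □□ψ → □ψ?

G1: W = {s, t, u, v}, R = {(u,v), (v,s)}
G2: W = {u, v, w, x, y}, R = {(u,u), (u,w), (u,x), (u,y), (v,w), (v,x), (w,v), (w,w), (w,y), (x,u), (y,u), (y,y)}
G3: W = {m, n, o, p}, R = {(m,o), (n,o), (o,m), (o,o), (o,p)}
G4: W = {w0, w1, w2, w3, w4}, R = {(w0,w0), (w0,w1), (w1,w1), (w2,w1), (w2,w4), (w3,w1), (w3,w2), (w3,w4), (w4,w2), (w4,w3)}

G3

The schema corresponds to density: ∀x ∀y (Rxy → ∃z (Rxz ∧ Rzy)).
G1: fails — Ruv but no z with Ruz and Rzv.
G2: fails — Rvx but no z with Rvz and Rzx.
G3: holds.
G4: fails — Rw2w4 but no z with Rw2z and Rzw4.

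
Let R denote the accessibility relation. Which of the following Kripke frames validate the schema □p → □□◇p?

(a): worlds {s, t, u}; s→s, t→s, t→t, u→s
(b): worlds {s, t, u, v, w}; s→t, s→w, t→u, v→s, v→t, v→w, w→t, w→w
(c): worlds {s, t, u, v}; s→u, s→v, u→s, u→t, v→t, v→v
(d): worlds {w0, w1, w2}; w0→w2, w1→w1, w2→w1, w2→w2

This is the axiom for a generalized confluence (Geach) condition; its first-order frame correspondent is ∀x ∀z (xR²z → ∃w (xRw ∧ zRw)).
(a): condition met.
(b): fails — sR²t but no w* with sRw* and tRw*.
(c): fails — sR²t but no w with sRw and tRw.
(d): fails — w0R²w1 but no w with w0Rw and w1Rw.
Valid on: (a).

(a)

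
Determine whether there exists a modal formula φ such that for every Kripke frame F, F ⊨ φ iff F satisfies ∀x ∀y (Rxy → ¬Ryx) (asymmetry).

If a class were modally definable it would be closed under surjective bounded morphisms (Goldblatt–Thomason).
The 5-cycle (worlds a,b,c,d,e with a→b→c→d→e→a) is asymmetric. Mapping every world to a single reflexive point • is a surjective bounded morphism, and the reflexive point is not asymmetric (R•• but asymmetry requires ¬R••).
So the class is not modally definable.

No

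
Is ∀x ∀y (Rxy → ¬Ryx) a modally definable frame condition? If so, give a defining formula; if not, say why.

Not definable by any modal formula

If a class were modally definable it would be closed under surjective bounded morphisms (Goldblatt–Thomason).
The 4-cycle (worlds s,t,u,v with s→t→u→v→s) is asymmetric. Mapping every world to a single reflexive point • is a surjective bounded morphism, and the reflexive point is not asymmetric (R•• but asymmetry requires ¬R••).
So the class is not modally definable.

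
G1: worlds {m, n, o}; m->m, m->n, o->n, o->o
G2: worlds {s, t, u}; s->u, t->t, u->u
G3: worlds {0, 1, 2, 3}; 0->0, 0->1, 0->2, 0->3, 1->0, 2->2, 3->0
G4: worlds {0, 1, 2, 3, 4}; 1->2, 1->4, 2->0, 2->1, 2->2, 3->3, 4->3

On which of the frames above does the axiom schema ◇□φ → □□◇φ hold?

G2

This is the axiom for a generalized confluence (Geach) condition; its first-order frame correspondent is ∀x ∀y ∀z ((xRy ∧ xR²z) → ∃w (yRw ∧ zRw)).
G1: fails — mRm, mR²n but no w with mRw and nRw.
G2: condition met.
G3: fails — 0R1, 0R²2 but no w with 1Rw and 2Rw.
G4: fails — 1R2, 1R²0 but no w with 2Rw and 0Rw.
Valid on: G2.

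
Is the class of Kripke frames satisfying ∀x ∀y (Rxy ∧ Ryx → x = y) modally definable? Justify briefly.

Not definable by any modal formula

Any modally definable frame class is closed under surjective bounded morphisms.
The 4-cycle (worlds 0,1,2,3 with 0→1→2→3→0) is antisymmetric. Sending even-indexed worlds to a and odd-indexed worlds to b is a surjective bounded morphism onto the two-world frame with a↔b, which is not antisymmetric.
Hence antisymmetry is not modally definable.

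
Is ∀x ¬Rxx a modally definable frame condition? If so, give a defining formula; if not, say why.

No — not modally definable

If a class were modally definable it would be closed under surjective bounded morphisms (Goldblatt–Thomason).
The 5-cycle (worlds 0,1,2,3,4 with 0→1→2→3→4→0) is irreflexive, and the map sending every world to a single reflexive point • is a surjective bounded morphism (forth: every edge maps to (•,•); back: every world has a successor). So any modal formula valid on the 5-cycle is also valid on the reflexive point, which is not irreflexive.
So the class is not modally definable.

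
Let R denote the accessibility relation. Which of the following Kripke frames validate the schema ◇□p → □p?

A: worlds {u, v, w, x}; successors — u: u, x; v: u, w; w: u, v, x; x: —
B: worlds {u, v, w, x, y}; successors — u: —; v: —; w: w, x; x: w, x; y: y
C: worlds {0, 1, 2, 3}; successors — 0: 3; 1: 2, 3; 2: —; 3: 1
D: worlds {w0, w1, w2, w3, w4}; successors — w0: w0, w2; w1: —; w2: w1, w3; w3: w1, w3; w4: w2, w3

Frame correspondent (Sahlqvist): ∀x ∀y ∀z (Rxy ∧ Rxz → Ryz) — i.e. the Euclidean property.
A: fails — Rux and Ruu but not Rxu.
B: condition met.
C: fails — R03 and R03 but not R33.
D: fails — Rw0w2 and Rw0w2 but not Rw2w2.

B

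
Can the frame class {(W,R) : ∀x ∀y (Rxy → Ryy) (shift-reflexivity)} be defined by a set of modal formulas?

The condition is shift-reflexivity. A defining modal formula is □(□r → r).
Suppose □(□r→r) is valid. Take Rxy and set V(r)={w : Ryw}. Then at y, □r holds; since □(□r→r) at x, □r→r at y, so r at y, i.e. Ryy.

Definable; □(□r → r) defines it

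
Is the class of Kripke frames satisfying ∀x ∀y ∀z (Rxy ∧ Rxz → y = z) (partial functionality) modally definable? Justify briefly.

Yes: it is partial functionality, defined by the CD schema ◇q → □q.
Suppose ◇q→□q is valid. Take Rxy, Rxz and set V(q)={y}. Then ◇q at x, so □q at x, so q at z, i.e. z=y.

Definable; ◇q → □q defines it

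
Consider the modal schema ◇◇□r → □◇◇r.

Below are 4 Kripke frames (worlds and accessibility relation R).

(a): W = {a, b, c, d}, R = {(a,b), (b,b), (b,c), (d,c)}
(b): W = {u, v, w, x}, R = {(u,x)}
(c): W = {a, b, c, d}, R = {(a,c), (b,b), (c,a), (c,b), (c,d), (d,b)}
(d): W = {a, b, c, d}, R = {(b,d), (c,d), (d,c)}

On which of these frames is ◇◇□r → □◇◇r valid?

(b), (c), (d)

This is the axiom for a generalized confluence (Geach) condition; its first-order frame correspondent is ∀x ∀y ∀z ((xR²y ∧ xRz) → ∃w (yRw ∧ zR²w)).
(a): fails — aR²c, aRb but no w with cRw and bR²w.
(b): condition met.
(c): condition met.
(d): condition met.
Valid on: (b), (c), (d).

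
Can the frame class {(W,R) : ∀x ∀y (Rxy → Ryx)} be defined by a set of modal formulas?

Yes, by q → □◇q

This is a Sahlqvist condition; the B axiom q → □◇q defines it.
Suppose q→□◇q is valid. Take Rxy and set V(q)={x}. Then q at x, so □◇q at x, so ◇q at y, so some z with Ryz has q; z=x, i.e. Ryx.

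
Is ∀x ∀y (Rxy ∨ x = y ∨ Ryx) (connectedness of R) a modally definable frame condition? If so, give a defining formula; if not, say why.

Not definable by any modal formula

Any modally definable frame class is closed under disjoint unions.
Take 3 disjoint single-world reflexive frames: each is trivially connected, but their disjoint union has 3 worlds with no edge between distinct components, so it is not connected.
Hence connectedness of R is not modally definable.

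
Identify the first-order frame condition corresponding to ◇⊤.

◇⊤ holds at w iff w has a successor, so frame-validity of ◇⊤ is exactly seriality. Equivalently via □r → ◇r:
Suppose □r→◇r is valid. At any x set V(r)=W. Then □r at x, so ◇r at x, so x has a successor.
Conversely, any frame satisfying ∀x ∃y Rxy validates the schema.
So the correspondent is seriality.

Seriality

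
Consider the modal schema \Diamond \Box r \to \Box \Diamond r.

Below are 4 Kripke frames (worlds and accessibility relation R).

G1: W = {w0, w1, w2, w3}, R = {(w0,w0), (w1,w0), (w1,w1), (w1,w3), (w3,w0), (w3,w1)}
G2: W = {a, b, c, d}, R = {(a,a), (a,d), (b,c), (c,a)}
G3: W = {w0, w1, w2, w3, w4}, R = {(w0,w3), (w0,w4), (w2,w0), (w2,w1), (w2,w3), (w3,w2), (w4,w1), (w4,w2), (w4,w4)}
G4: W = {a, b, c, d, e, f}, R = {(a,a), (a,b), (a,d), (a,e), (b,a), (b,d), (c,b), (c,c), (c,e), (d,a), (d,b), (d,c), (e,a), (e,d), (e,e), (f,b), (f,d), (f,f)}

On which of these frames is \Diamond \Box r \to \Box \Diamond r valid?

G1

This is the axiom for convergence; its first-order frame correspondent is \forall x \forall y \forall z (Rxy \wedge Rxz \to \exists w (Ryw \wedge Rzw)).
G1: condition met.
G2: fails — Raa and Rad but a and d have no common successor.
G3: fails — Rw2w1 and Rw2w1 but w1 and w1 have no common successor.
G4: fails — Rcc and Rcb but c and b have no common successor.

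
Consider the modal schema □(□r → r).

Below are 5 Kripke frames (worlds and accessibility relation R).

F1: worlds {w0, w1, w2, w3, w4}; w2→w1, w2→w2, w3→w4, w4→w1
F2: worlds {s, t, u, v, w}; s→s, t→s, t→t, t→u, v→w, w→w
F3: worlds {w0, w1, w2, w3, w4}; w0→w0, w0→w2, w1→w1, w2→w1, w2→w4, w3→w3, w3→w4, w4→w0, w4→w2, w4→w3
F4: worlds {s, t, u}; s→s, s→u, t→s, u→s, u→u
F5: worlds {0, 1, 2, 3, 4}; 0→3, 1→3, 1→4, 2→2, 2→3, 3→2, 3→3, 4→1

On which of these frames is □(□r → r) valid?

This is the axiom for shift-reflexivity; its first-order frame correspondent is ∀x ∀y (Rxy → Ryy).
F1: fails — Rw4w1 but not Rw1w1.
F2: fails — Rtu but not Ruu.
F3: fails — Rw2w4 but not Rw4w4.
F4: holds.
F5: fails — R14 but not R44.

F4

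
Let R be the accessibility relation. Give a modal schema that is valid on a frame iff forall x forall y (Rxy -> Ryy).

□(□ψ → ψ)

A defining formula is □(□ψ → ψ) (the T□ axiom).
Suppose □(□ψ→ψ) is valid. Take Rxy and set V(ψ)={w : Ryw}. Then at y, □ψ holds; since □(□ψ→ψ) at x, □ψ→ψ at y, so ψ at y, i.e. Ryy.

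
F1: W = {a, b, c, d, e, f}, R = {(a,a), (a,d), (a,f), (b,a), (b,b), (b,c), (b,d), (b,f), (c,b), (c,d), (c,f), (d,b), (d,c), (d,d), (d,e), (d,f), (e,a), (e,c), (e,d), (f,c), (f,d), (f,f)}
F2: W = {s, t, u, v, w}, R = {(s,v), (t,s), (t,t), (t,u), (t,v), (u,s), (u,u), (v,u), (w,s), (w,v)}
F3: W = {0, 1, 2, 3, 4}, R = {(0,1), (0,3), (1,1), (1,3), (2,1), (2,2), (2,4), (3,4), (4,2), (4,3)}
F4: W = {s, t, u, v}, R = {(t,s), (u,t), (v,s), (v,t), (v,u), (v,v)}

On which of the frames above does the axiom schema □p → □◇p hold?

This is the axiom for a generalized confluence (Geach) condition; its first-order frame correspondent is ∀x ∀z (xRz → ∃w (xRw ∧ zRw)).
F1: satisfies the condition.
F2: fails — sRv but no w* with sRw* and vRw*.
F3: fails — 0R3 but no w with 0Rw and 3Rw.
F4: fails — tRs but no w with tRw and sRw.

F1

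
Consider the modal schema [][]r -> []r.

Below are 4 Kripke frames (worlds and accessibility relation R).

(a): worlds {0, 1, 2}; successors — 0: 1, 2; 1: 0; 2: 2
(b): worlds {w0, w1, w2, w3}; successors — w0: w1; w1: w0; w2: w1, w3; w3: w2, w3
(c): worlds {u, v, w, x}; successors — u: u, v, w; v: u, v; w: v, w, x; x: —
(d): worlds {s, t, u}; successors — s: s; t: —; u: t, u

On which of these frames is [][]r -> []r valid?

The schema corresponds to density: forall x forall y (Rxy -> exists z (Rxz & Rzy)).
(a): fails — R01 but no z with R0z and Rz1.
(b): fails — Rw1w0 but no z with Rw1z and Rzw0.
(c): condition met.
(d): condition met.
Valid on: (c), (d).

(c), (d)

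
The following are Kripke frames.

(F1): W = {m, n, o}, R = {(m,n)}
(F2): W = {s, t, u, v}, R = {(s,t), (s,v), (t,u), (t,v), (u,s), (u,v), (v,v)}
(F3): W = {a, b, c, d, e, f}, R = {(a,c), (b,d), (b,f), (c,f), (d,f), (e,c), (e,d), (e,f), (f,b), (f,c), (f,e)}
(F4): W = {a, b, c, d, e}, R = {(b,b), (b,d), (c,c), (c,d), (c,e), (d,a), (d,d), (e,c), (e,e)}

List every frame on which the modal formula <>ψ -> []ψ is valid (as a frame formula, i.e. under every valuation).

The schema corresponds to partial functionality: forall x forall y forall z (Rxy & Rxz -> y = z).
(F1): condition met.
(F2): fails — s sees both t and v.
(F3): fails — b sees both d and f.
(F4): fails — b sees both b and d.

(F1)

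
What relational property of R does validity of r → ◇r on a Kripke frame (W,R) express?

reflexivity

This is frame-equivalent to □r → r (substitute ¬r for r and contrapose).
Suppose □r→r is valid. At any x set V(r)={w : Rxw}. Then □r holds at x, so r holds at x, i.e. Rxx.
Conversely, any frame satisfying ∀x Rxx validates the schema.
Frame condition: ∀x Rxx.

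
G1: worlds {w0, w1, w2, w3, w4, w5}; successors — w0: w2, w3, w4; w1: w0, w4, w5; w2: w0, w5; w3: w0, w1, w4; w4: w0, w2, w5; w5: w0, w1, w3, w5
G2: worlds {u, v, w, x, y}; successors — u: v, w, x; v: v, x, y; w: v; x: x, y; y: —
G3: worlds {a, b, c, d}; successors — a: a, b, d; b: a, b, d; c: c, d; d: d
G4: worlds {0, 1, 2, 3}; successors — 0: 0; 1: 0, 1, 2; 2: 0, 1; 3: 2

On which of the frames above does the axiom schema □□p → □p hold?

G3

This is the axiom for density; its first-order frame correspondent is ∀x ∀y (Rxy → ∃z (Rxz ∧ Rzy)).
G1: fails — Rw3w1 but no z with Rw3z and Rzw1.
G2: fails — Ruw but no z with Ruz and Rzw.
G3: condition met.
G4: fails — R32 but no z with R3z and Rz2.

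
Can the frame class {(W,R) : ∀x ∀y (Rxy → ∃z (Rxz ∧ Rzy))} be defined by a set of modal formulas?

The condition is density. A defining modal formula is □□q → □q.
Suppose □□q→□q is valid. Take Rxy and set V(q)={w : xR²w}. Then □□q at x, so □q at x, so q at y, i.e. ∃z(Rxz∧Rzy).

Yes — defined by □□q → □q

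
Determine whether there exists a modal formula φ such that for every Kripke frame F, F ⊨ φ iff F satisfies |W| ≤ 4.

No

Modal frame validity is preserved under disjoint unions.
Any modal formula valid on each of 5 disjoint one-world frames is valid on their disjoint union (validity is preserved under disjoint unions). Each one-world frame has |W|=1≤4, but the union has |W|=5.
So the class is not modally definable.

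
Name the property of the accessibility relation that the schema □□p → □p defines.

density: ∀x ∀y (Rxy → ∃z (Rxz ∧ Rzy))

Suppose □□p→□p is valid. Take Rxy and set V(p)={w : xR²w}. Then □□p at x, so □p at x, so p at y, i.e. ∃z(Rxz∧Rzy).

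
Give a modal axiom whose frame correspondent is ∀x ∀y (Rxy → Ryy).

□(□r → r)

A defining formula is □(□r → r) (the T□ axiom).
Suppose □(□r→r) is valid. Take Rxy and set V(r)={w : Ryw}. Then at y, □r holds; since □(□r→r) at x, □r→r at y, so r at y, i.e. Ryy.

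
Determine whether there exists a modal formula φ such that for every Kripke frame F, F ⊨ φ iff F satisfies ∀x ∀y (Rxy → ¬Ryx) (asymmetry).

Not modally definable

If a class were modally definable it would be closed under surjective bounded morphisms (Goldblatt–Thomason).
The 5-cycle (worlds 0,1,2,3,4 with 0→1→2→3→4→0) is asymmetric. Mapping every world to a single reflexive point • is a surjective bounded morphism, and the reflexive point is not asymmetric (R•• but asymmetry requires ¬R••).
So no modal formula (or set of formulas) defines exactly the asymmetric frames.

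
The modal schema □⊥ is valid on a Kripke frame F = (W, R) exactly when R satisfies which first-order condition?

emptiness of R

This schema is the Ver axiom.
Its frame correspondent is emptiness of R — ∀x ∀y ¬Rxy.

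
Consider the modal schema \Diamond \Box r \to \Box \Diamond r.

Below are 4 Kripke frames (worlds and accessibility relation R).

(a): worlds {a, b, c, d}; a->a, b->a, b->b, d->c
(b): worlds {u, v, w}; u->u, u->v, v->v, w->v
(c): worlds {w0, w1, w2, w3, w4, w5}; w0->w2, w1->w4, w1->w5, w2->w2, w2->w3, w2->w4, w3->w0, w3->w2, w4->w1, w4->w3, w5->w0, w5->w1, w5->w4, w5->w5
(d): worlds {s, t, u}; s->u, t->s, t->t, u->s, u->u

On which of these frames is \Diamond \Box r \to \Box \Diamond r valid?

The schema corresponds to convergence: \forall x \forall y \forall z (Rxy \wedge Rxz \to \exists w (Ryw \wedge Rzw)).
(a): fails — Rdc and Rdc but c and c have no common successor.
(b): ✓.
(c): fails — Rw2w4 and Rw2w3 but w4 and w3 have no common successor.
(d): fails — Rts and Rtt but s and t have no common successor.

(b)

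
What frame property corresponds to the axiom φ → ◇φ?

Equivalently (dual form): □φ → φ.
Suppose □φ→φ is valid. At any x set V(φ)={w : Rxw}. Then □φ holds at x, so φ holds at x, i.e. Rxx.
Conversely, any frame satisfying ∀x Rxx validates the schema.
So the correspondent is reflexivity.

Reflexivity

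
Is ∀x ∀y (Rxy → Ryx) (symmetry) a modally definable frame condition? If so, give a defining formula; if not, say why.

This is a Sahlqvist condition; the B axiom r → □◇r defines it.
Suppose r→□◇r is valid. Take Rxy and set V(r)={x}. Then r at x, so □◇r at x, so ◇r at y, so some z with Ryz has r; z=x, i.e. Ryx.

Yes, by r → □◇r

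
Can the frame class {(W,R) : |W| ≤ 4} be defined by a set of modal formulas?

No — not modally definable

If a class were modally definable it would be closed under disjoint unions (Goldblatt–Thomason).
Any modal formula valid on each of 5 disjoint one-world frames is valid on their disjoint union (validity is preserved under disjoint unions). Each one-world frame has |W|=1≤4, but the union has |W|=5.
So no modal formula (or set of formulas) defines exactly the |W|≤4 frames.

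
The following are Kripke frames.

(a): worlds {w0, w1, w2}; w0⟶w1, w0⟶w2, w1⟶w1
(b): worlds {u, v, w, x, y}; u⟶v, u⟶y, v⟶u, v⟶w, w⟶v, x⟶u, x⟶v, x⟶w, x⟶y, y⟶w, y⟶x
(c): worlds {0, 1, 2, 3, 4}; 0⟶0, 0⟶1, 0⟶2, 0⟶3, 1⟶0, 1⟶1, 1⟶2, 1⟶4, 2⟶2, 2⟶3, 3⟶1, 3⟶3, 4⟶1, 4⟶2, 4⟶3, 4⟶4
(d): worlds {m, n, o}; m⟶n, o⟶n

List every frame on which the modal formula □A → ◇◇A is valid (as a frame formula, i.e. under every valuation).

(c)

Frame correspondent (Sahlqvist): ∀x ∃w (xRw ∧ xR²w) — i.e. a generalized confluence (Geach) condition.
(a): fails — at w2 but no w with w2Rw and w2R²w.
(b): fails — at u but no t with uRt and uR²t.
(c): satisfies the condition.
(d): fails — at m but no w with mRw and mR²w.
Valid on: (c).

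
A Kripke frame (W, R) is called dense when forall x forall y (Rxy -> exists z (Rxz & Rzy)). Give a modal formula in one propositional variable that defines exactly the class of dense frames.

The condition is density. The C4 schema □□p → □p defines it.
Suppose □□p→□p is valid. Take Rxy and set V(p)={w : xR²w}. Then □□p at x, so □p at x, so p at y, i.e. ∃z(Rxz∧Rzy).

□□p → □p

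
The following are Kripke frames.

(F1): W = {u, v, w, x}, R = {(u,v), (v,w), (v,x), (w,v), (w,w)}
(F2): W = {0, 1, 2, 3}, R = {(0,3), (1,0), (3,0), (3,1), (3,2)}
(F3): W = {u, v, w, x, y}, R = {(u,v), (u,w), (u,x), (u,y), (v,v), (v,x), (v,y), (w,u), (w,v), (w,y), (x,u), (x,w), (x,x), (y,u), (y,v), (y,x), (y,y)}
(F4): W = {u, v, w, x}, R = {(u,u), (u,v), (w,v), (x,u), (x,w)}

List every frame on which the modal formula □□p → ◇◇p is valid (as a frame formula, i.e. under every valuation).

Frame correspondent (Sahlqvist): ∀x ∃w (xR²w ∧ xR²w) — i.e. a generalized confluence (Geach) condition.
(F1): fails — at x but no t with xR²t and xR²t.
(F2): fails — at 2 but no w with 2R²w and 2R²w.
(F3): satisfies the condition.
(F4): fails — at v but no t with vR²t and vR²t.
Valid on: (F3).

(F3)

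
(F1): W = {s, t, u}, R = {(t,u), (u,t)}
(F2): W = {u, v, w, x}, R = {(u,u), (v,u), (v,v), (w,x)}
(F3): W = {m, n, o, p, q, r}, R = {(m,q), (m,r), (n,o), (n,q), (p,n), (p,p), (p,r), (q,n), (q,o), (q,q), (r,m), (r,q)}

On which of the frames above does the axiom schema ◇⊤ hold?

none

The schema corresponds to seriality: ∀x ∃y Rxy.
(F1): fails — world s has no successor.
(F2): fails — world x has no successor.
(F3): fails — world o has no successor.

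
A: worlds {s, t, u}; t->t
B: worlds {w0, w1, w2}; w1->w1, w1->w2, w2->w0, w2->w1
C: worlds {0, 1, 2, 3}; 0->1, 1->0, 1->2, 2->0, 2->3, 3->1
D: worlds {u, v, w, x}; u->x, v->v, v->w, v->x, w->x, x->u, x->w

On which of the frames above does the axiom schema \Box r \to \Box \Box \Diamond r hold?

Frame correspondent (Sahlqvist): \forall x \forall z (x R^2 z \to \exists w (xRw \wedge zRw)) — i.e. a generalized confluence (Geach) condition.
A: satisfies the condition.
B: fails — w1R²w0 but no w with w1Rw and w0Rw.
C: fails — 0R²2 but no w with 0Rw and 2Rw.
D: satisfies the condition.

A, D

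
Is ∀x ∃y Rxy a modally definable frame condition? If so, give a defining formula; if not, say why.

Yes — defined by □q → ◇q

The condition is seriality. A defining modal formula is □q → ◇q.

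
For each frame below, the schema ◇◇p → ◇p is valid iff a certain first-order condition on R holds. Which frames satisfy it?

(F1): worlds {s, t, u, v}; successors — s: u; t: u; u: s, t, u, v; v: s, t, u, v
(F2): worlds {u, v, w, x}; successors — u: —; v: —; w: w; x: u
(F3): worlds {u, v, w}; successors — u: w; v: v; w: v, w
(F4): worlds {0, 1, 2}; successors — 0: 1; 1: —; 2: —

The schema corresponds to transitivity: ∀x ∀y ∀z (Rxy ∧ Ryz → Rxz).
(F1): fails — Rtu and Ruv but not Rtv.
(F2): condition met.
(F3): fails — Ruw and Rwv but not Ruv.
(F4): condition met.
Valid on: (F2), (F4).

(F2), (F4)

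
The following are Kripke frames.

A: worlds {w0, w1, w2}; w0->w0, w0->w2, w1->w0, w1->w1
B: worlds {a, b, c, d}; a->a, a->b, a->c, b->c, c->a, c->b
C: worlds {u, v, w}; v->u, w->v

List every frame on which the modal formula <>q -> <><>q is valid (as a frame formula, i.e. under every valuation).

A

This is the axiom for a generalized confluence (Geach) condition; its first-order frame correspondent is forall x forall y (xRy -> exists w (y = w & x R^2 w)).
A: holds.
B: fails — bRc but no w with c=w and bR²w.
C: fails — vRu but no t with u=t and vR²t.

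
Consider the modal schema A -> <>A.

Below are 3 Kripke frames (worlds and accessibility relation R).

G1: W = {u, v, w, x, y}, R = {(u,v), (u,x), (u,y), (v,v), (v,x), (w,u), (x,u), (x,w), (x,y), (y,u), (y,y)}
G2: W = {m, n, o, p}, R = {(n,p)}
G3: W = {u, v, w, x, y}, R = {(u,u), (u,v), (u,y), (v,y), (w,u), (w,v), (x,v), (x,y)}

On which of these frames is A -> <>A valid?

none

The schema corresponds to reflexivity: forall x Rxx.
G1: fails — world u does not see itself.
G2: fails — world m does not see itself.
G3: fails — world v does not see itself.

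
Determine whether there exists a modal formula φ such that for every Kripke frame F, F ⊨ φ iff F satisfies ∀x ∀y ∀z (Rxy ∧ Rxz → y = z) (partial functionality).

Yes — defined by ◇r → □r

This is a Sahlqvist condition; the CD axiom ◇r → □r defines it.
Suppose ◇r→□r is valid. Take Rxy, Rxz and set V(r)={y}. Then ◇r at x, so □r at x, so r at z, i.e. z=y.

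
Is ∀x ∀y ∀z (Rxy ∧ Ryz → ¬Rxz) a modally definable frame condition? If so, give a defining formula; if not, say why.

Not definable by any modal formula

If a class were modally definable it would be closed under surjective bounded morphisms (Goldblatt–Thomason).
The 5-cycle (worlds a,b,c,d,e with a→b→c→d→e→a) is intransitive. Mapping every world to a single reflexive point • is a surjective bounded morphism; the reflexive point is not intransitive (R••∧R•• but R••).
So no modal formula (or set of formulas) defines exactly the intransitive frames.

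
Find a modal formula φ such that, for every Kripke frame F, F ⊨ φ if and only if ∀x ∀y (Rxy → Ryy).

□(□s → s)

This is shift-reflexivity; the standard corresponding axiom is T□: □(□s → s).
Suppose □(□s→s) is valid. Take Rxy and set V(s)={w : Ryw}. Then at y, □s holds; since □(□s→s) at x, □s→s at y, so s at y, i.e. Ryy.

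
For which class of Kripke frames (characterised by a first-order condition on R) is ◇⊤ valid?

seriality

◇⊤ holds at w iff w has a successor, so frame-validity of ◇⊤ is exactly seriality. Equivalently via □q → ◇q:
Suppose □q→◇q is valid. At any x set V(q)=W. Then □q at x, so ◇q at x, so x has a successor.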